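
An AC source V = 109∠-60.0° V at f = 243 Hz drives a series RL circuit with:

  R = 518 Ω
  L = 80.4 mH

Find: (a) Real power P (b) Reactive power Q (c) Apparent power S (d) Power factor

Step 1 — Angular frequency: ω = 2π·f = 2π·243 = 1527 rad/s.
Step 2 — Component impedances:
  R: Z = R = 518 Ω
  L: Z = jωL = j·1527·0.0804 = 0 + j122.8 Ω
Step 3 — Series combination: Z_total = R + L = 518 + j122.8 Ω = 532.3∠13.3° Ω.
Step 4 — Source phasor: V = 109∠-60.0° V = 54.5 - j94.4 V.
Step 5 — Current: I = V / Z = 0.05873 - j0.1962 A = 0.2048∠-73.3° A.
Step 6 — Complex power: S = V·I* = 21.72 + j5.146 VA.
Step 7 — Real power: P = Re(S) = 21.72 W.
Step 8 — Reactive power: Q = Im(S) = 5.146 VAR.
Step 9 — Apparent power: |S| = 22.32 VA.
Step 10 — Power factor: PF = P/|S| = 0.9731 (lagging).

(a) P = 21.72 W  (b) Q = 5.146 VAR  (c) S = 22.32 VA  (d) PF = 0.9731 (lagging)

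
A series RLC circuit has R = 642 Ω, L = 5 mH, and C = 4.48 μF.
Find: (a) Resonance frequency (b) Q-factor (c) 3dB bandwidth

Step 1 — Resonance: ω₀ = 1/√(LC) = 1/√(0.005·4.48e-06) = 6682 rad/s.
Step 2 — f₀ = ω₀/(2π) = 1063 Hz.
Step 3 — Series Q: Q = ω₀L/R = 6682·0.005/642 = 0.05204.
Step 4 — Bandwidth: Δω = ω₀/Q = 1.284e+05 rad/s; BW = Δω/(2π) = 2.044e+04 Hz.

(a) f₀ = 1063 Hz  (b) Q = 0.05204  (c) BW = 2.044e+04 Hz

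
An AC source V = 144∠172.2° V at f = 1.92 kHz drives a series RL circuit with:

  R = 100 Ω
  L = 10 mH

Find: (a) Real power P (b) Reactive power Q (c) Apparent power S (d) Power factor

Step 1 — Angular frequency: ω = 2π·f = 2π·1920 = 1.206e+04 rad/s.
Step 2 — Component impedances:
  R: Z = R = 100 Ω
  L: Z = jωL = j·1.206e+04·0.01 = 0 + j120.6 Ω
Step 3 — Series combination: Z_total = R + L = 100 + j120.6 Ω = 156.7∠50.3° Ω.
Step 4 — Source phasor: V = 144∠172.2° V = -142.7 + j19.54 V.
Step 5 — Current: I = V / Z = -0.485 + j0.7806 A = 0.919∠121.9° A.
Step 6 — Complex power: S = V·I* = 84.45 + j101.9 VA.
Step 7 — Real power: P = Re(S) = 84.45 W.
Step 8 — Reactive power: Q = Im(S) = 101.9 VAR.
Step 9 — Apparent power: |S| = 132.3 VA.
Step 10 — Power factor: PF = P/|S| = 0.6382 (lagging).

(a) P = 84.45 W  (b) Q = 101.9 VAR  (c) S = 132.3 VA  (d) PF = 0.6382 (lagging)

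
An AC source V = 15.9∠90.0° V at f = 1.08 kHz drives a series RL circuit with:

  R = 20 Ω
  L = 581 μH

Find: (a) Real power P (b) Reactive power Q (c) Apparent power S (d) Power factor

Step 1 — Angular frequency: ω = 2π·f = 2π·1080 = 6786 rad/s.
Step 2 — Component impedances:
  R: Z = R = 20 Ω
  L: Z = jωL = j·6786·0.000581 = 0 + j3.943 Ω
Step 3 — Series combination: Z_total = R + L = 20 + j3.943 Ω = 20.38∠11.2° Ω.
Step 4 — Source phasor: V = 15.9∠90.0° V = 0 + j15.9 V.
Step 5 — Current: I = V / Z = 0.1509 + j0.7653 A = 0.78∠78.8° A.
Step 6 — Complex power: S = V·I* = 12.17 + j2.399 VA.
Step 7 — Real power: P = Re(S) = 12.17 W.
Step 8 — Reactive power: Q = Im(S) = 2.399 VAR.
Step 9 — Apparent power: |S| = 12.4 VA.
Step 10 — Power factor: PF = P/|S| = 0.9811 (lagging).

(a) P = 12.17 W  (b) Q = 2.399 VAR  (c) S = 12.4 VA  (d) PF = 0.9811 (lagging)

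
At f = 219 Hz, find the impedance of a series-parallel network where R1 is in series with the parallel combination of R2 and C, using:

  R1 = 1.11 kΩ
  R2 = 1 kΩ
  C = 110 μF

Step 1 — Angular frequency: ω = 2π·f = 2π·219 = 1376 rad/s.
Step 2 — Component impedances:
  R1: Z = R = 1110 Ω
  R2: Z = R = 1000 Ω
  C: Z = 1/(jωC) = -j/(ω·C) = 0 - j6.607 Ω
Step 3 — Parallel branch: R2 || C = 1/(1/R2 + 1/C) = 0.04365 - j6.606 Ω.
Step 4 — Series with R1: Z_total = R1 + (R2 || C) = 1110 - j6.606 Ω = 1110∠-0.3° Ω.

Z = 1110 - j6.606 Ω = 1110∠-0.3° Ω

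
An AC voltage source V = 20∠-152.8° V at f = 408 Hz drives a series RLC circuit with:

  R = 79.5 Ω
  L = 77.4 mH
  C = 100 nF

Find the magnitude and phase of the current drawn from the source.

Step 1 — Angular frequency: ω = 2π·f = 2π·408 = 2564 rad/s.
Step 2 — Component impedances:
  R: Z = R = 79.5 Ω
  L: Z = jωL = j·2564·0.0774 = 0 + j198.4 Ω
  C: Z = 1/(jωC) = -j/(ω·C) = 0 - j3901 Ω
Step 3 — Series combination: Z_total = R + L + C = 79.5 - j3702 Ω = 3703∠-88.8° Ω.
Step 4 — Source phasor: V = 20∠-152.8° V = -17.79 - j9.142 V.
Step 5 — Ohm's law: I = V / Z_total = (-17.79 - j9.142) / (79.5 - j3702) = 0.002365 - j0.004855 A.
Step 6 — Convert to polar: |I| = 0.005401 A, ∠I = -64.0°.

I = 0.005401∠-64.0° A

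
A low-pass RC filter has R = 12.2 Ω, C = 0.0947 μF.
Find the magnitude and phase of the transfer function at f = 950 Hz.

Step 1 — Angular frequency: ω = 2π·950 = 5969 rad/s.
Step 2 — Transfer function: H(jω) = 1/(1 + jωRC).
Step 3 — Denominator: 1 + jωRC = 1 + j·5969·12.2·9.47e-08 = 1 + j0.006896.
Step 4 — H = 1 - j0.006896.
Step 5 — Magnitude: |H| = 1 (-0.0 dB); phase: φ = -0.4°.

|H| = 1 (-0.0 dB), φ = -0.4°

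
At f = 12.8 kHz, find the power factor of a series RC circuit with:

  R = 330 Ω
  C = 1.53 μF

Step 1 — Angular frequency: ω = 2π·f = 2π·1.28e+04 = 8.042e+04 rad/s.
Step 2 — Component impedances:
  R: Z = R = 330 Ω
  C: Z = 1/(jωC) = -j/(ω·C) = 0 - j8.127 Ω
Step 3 — Series combination: Z_total = R + C = 330 - j8.127 Ω = 330.1∠-1.4° Ω.
Step 4 — Power factor: PF = cos(φ) = Re(Z)/|Z| = 330/330.1 = 0.9997.
Step 5 — Type: Im(Z) = -8.127 ⇒ leading (phase φ = -1.4°).

PF = 0.9997 (leading, φ = -1.4°)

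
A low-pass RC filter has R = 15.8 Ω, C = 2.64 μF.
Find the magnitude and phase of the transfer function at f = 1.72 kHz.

Step 1 — Angular frequency: ω = 2π·1720 = 1.081e+04 rad/s.
Step 2 — Transfer function: H(jω) = 1/(1 + jωRC).
Step 3 — Denominator: 1 + jωRC = 1 + j·1.081e+04·15.8·2.64e-06 = 1 + j0.4508.
Step 4 — H = 0.8311 - j0.3747.
Step 5 — Magnitude: |H| = 0.9117 (-0.8 dB); phase: φ = -24.3°.

|H| = 0.9117 (-0.8 dB), φ = -24.3°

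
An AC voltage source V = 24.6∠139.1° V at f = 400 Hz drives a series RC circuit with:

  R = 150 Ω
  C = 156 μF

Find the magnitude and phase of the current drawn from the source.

Step 1 — Angular frequency: ω = 2π·f = 2π·400 = 2513 rad/s.
Step 2 — Component impedances:
  R: Z = R = 150 Ω
  C: Z = 1/(jωC) = -j/(ω·C) = 0 - j2.551 Ω
Step 3 — Series combination: Z_total = R + C = 150 - j2.551 Ω = 150∠-1.0° Ω.
Step 4 — Source phasor: V = 24.6∠139.1° V = -18.59 + j16.11 V.
Step 5 — Ohm's law: I = V / Z_total = (-18.59 + j16.11) / (150 - j2.551) = -0.1257 + j0.1052 A.
Step 6 — Convert to polar: |I| = 0.164 A, ∠I = 140.1°.

I = 0.164∠140.1° A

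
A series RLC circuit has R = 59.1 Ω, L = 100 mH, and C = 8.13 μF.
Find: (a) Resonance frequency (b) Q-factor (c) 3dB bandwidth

Step 1 — Resonance: ω₀ = 1/√(LC) = 1/√(0.1·8.13e-06) = 1109 rad/s.
Step 2 — f₀ = ω₀/(2π) = 176.5 Hz.
Step 3 — Series Q: Q = ω₀L/R = 1109·0.1/59.1 = 1.877.
Step 4 — Bandwidth: Δω = ω₀/Q = 591 rad/s; BW = Δω/(2π) = 94.06 Hz.

(a) f₀ = 176.5 Hz  (b) Q = 1.877  (c) BW = 94.06 Hz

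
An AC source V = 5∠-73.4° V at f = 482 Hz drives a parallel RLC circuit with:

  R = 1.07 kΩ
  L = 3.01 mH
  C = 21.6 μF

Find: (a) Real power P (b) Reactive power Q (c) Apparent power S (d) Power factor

Step 1 — Angular frequency: ω = 2π·f = 2π·482 = 3028 rad/s.
Step 2 — Component impedances:
  R: Z = R = 1070 Ω
  L: Z = jωL = j·3028·0.00301 = 0 + j9.116 Ω
  C: Z = 1/(jωC) = -j/(ω·C) = 0 - j15.29 Ω
Step 3 — Parallel combination: 1/Z_total = 1/R + 1/L + 1/C; Z_total = 0.4763 + j22.57 Ω = 22.58∠88.8° Ω.
Step 4 — Source phasor: V = 5∠-73.4° V = 1.428 - j4.792 V.
Step 5 — Current: I = V / Z = -0.2109 - j0.06774 A = 0.2215∠-162.2° A.
Step 6 — Complex power: S = V·I* = 0.02336 + j1.107 VA.
Step 7 — Real power: P = Re(S) = 0.02336 W.
Step 8 — Reactive power: Q = Im(S) = 1.107 VAR.
Step 9 — Apparent power: |S| = 1.107 VA.
Step 10 — Power factor: PF = P/|S| = 0.0211 (lagging).

(a) P = 0.02336 W  (b) Q = 1.107 VAR  (c) S = 1.107 VA  (d) PF = 0.0211 (lagging)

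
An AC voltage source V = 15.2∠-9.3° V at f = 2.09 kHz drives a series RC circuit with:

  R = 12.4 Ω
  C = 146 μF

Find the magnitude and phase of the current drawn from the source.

Step 1 — Angular frequency: ω = 2π·f = 2π·2090 = 1.313e+04 rad/s.
Step 2 — Component impedances:
  R: Z = R = 12.4 Ω
  C: Z = 1/(jωC) = -j/(ω·C) = 0 - j0.5216 Ω
Step 3 — Series combination: Z_total = R + C = 12.4 - j0.5216 Ω = 12.41∠-2.4° Ω.
Step 4 — Source phasor: V = 15.2∠-9.3° V = 15 - j2.456 V.
Step 5 — Ohm's law: I = V / Z_total = (15 - j2.456) / (12.4 - j0.5216) = 1.216 - j0.147 A.
Step 6 — Convert to polar: |I| = 1.225 A, ∠I = -6.9°.

I = 1.225∠-6.9° A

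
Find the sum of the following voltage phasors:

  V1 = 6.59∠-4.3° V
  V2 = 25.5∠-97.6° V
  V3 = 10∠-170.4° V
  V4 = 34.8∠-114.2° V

Step 1 — Convert each phasor to rectangular form:
  V1 = 6.59·(cos(-4.3°) + j·sin(-4.3°)) = 6.571 - j0.4941 V
  V2 = 25.5·(cos(-97.6°) + j·sin(-97.6°)) = -3.373 - j25.28 V
  V3 = 10·(cos(-170.4°) + j·sin(-170.4°)) = -9.86 - j1.668 V
  V4 = 34.8·(cos(-114.2°) + j·sin(-114.2°)) = -14.27 - j31.74 V
Step 2 — Sum components: V_total = -20.93 - j59.18 V.
Step 3 — Convert to polar: |V_total| = 62.77 V, ∠V_total = -109.5°.

V_total = 62.77∠-109.5° V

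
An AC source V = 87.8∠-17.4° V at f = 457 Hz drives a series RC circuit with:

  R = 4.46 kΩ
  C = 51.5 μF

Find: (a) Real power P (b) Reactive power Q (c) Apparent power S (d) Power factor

Step 1 — Angular frequency: ω = 2π·f = 2π·457 = 2871 rad/s.
Step 2 — Component impedances:
  R: Z = R = 4460 Ω
  C: Z = 1/(jωC) = -j/(ω·C) = 0 - j6.762 Ω
Step 3 — Series combination: Z_total = R + C = 4460 - j6.762 Ω = 4460∠-0.1° Ω.
Step 4 — Source phasor: V = 87.8∠-17.4° V = 83.78 - j26.26 V.
Step 5 — Current: I = V / Z = 0.01879 - j0.005858 A = 0.01969∠-17.3° A.
Step 6 — Complex power: S = V·I* = 1.728 - j0.002621 VA.
Step 7 — Real power: P = Re(S) = 1.728 W.
Step 8 — Reactive power: Q = Im(S) = -0.002621 VAR.
Step 9 — Apparent power: |S| = 1.728 VA.
Step 10 — Power factor: PF = P/|S| = 1 (leading).

(a) P = 1.728 W  (b) Q = -0.002621 VAR  (c) S = 1.728 VA  (d) PF = 1 (leading)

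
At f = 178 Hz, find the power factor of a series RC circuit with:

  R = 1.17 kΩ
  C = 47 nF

Step 1 — Angular frequency: ω = 2π·f = 2π·178 = 1118 rad/s.
Step 2 — Component impedances:
  R: Z = R = 1170 Ω
  C: Z = 1/(jωC) = -j/(ω·C) = 0 - j1.902e+04 Ω
Step 3 — Series combination: Z_total = R + C = 1170 - j1.902e+04 Ω = 1.906e+04∠-86.5° Ω.
Step 4 — Power factor: PF = cos(φ) = Re(Z)/|Z| = 1170/1.906e+04 = 0.06139.
Step 5 — Type: Im(Z) = -1.902e+04 ⇒ leading (phase φ = -86.5°).

PF = 0.06139 (leading, φ = -86.5°)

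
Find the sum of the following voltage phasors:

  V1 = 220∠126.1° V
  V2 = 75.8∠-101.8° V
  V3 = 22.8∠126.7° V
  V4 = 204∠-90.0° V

Step 1 — Convert each phasor to rectangular form:
  V1 = 220·(cos(126.1°) + j·sin(126.1°)) = -129.6 + j177.8 V
  V2 = 75.8·(cos(-101.8°) + j·sin(-101.8°)) = -15.5 - j74.2 V
  V3 = 22.8·(cos(126.7°) + j·sin(126.7°)) = -13.63 + j18.28 V
  V4 = 204·(cos(-90.0°) + j·sin(-90.0°)) = 0 - j204 V
Step 2 — Sum components: V_total = -158.7 - j82.16 V.
Step 3 — Convert to polar: |V_total| = 178.8 V, ∠V_total = -152.6°.

V_total = 178.8∠-152.6° V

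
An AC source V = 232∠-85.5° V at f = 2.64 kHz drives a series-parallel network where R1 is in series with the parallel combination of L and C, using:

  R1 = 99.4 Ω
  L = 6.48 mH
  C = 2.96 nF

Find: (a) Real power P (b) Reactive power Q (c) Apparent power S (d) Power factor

Step 1 — Angular frequency: ω = 2π·f = 2π·2640 = 1.659e+04 rad/s.
Step 2 — Component impedances:
  R1: Z = R = 99.4 Ω
  L: Z = jωL = j·1.659e+04·0.00648 = 0 + j107.5 Ω
  C: Z = 1/(jωC) = -j/(ω·C) = 0 - j2.037e+04 Ω
Step 3 — Parallel branch: L || C = 1/(1/L + 1/C) = 0 + j108.1 Ω.
Step 4 — Series with R1: Z_total = R1 + (L || C) = 99.4 + j108.1 Ω = 146.8∠47.4° Ω.
Step 5 — Source phasor: V = 232∠-85.5° V = 18.2 - j231.3 V.
Step 6 — Current: I = V / Z = -1.075 - j1.158 A = 1.58∠-132.9° A.
Step 7 — Complex power: S = V·I* = 248.2 + j269.8 VA.
Step 8 — Real power: P = Re(S) = 248.2 W.
Step 9 — Reactive power: Q = Im(S) = 269.8 VAR.
Step 10 — Apparent power: |S| = 366.6 VA.
Step 11 — Power factor: PF = P/|S| = 0.677 (lagging).

(a) P = 248.2 W  (b) Q = 269.8 VAR  (c) S = 366.6 VA  (d) PF = 0.677 (lagging)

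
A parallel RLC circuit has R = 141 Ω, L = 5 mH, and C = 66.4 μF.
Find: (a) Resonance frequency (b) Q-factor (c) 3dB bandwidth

Step 1 — Resonance: ω₀ = 1/√(LC) = 1/√(0.005·6.64e-05) = 1736 rad/s.
Step 2 — f₀ = ω₀/(2π) = 276.2 Hz.
Step 3 — Parallel Q: Q = R/(ω₀L) = 141/(1736·0.005) = 16.25.
Step 4 — Bandwidth: Δω = ω₀/Q = 106.8 rad/s; BW = Δω/(2π) = 17 Hz.

(a) f₀ = 276.2 Hz  (b) Q = 16.25  (c) BW = 17 Hz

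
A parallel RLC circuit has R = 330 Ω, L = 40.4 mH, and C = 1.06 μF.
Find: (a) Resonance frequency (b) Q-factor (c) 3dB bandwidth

Step 1 — Resonance: ω₀ = 1/√(LC) = 1/√(0.0404·1.06e-06) = 4832 rad/s.
Step 2 — f₀ = ω₀/(2π) = 769.1 Hz.
Step 3 — Parallel Q: Q = R/(ω₀L) = 330/(4832·0.0404) = 1.69.
Step 4 — Bandwidth: Δω = ω₀/Q = 2859 rad/s; BW = Δω/(2π) = 455 Hz.

(a) f₀ = 769.1 Hz  (b) Q = 1.69  (c) BW = 455 Hz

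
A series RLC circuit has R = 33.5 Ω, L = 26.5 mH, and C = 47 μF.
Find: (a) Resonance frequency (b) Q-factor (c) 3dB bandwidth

Step 1 — Resonance: ω₀ = 1/√(LC) = 1/√(0.0265·4.7e-05) = 896 rad/s.
Step 2 — f₀ = ω₀/(2π) = 142.6 Hz.
Step 3 — Series Q: Q = ω₀L/R = 896·0.0265/33.5 = 0.7088.
Step 4 — Bandwidth: Δω = ω₀/Q = 1264 rad/s; BW = Δω/(2π) = 201.2 Hz.

(a) f₀ = 142.6 Hz  (b) Q = 0.7088  (c) BW = 201.2 Hz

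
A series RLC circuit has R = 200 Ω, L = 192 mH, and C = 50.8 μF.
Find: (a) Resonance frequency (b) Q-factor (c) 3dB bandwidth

Step 1 — Resonance condition Im(Z)=0 gives ω₀ = 1/√(LC).
Step 2 — ω₀ = 1/√(0.192·5.08e-05) = 320.2 rad/s.
Step 3 — f₀ = ω₀/(2π) = 50.96 Hz.
Step 4 — Series Q: Q = ω₀L/R = 320.2·0.192/200 = 0.3074.
Step 5 — 3dB bandwidth: Δω = ω₀/Q = 1042 rad/s; BW = Δω/(2π) = 165.8 Hz.

(a) f₀ = 50.96 Hz  (b) Q = 0.3074  (c) BW = 165.8 Hz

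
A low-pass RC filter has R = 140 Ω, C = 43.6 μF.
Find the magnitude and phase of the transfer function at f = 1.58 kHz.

Step 1 — Angular frequency: ω = 2π·1580 = 9927 rad/s.
Step 2 — Transfer function: H(jω) = 1/(1 + jωRC).
Step 3 — Denominator: 1 + jωRC = 1 + j·9927·140·4.36e-05 = 1 + j60.6.
Step 4 — H = 0.0002723 - j0.0165.
Step 5 — Magnitude: |H| = 0.0165 (-35.7 dB); phase: φ = -89.1°.

|H| = 0.0165 (-35.7 dB), φ = -89.1°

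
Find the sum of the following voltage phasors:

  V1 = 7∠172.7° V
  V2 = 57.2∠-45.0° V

Step 1 — Convert each phasor to rectangular form:
  V1 = 7·(cos(172.7°) + j·sin(172.7°)) = -6.943 + j0.8895 V
  V2 = 57.2·(cos(-45.0°) + j·sin(-45.0°)) = 40.45 - j40.45 V
Step 2 — Sum components: V_total = 33.5 - j39.56 V.
Step 3 — Convert to polar: |V_total| = 51.84 V, ∠V_total = -49.7°.

V_total = 51.84∠-49.7° V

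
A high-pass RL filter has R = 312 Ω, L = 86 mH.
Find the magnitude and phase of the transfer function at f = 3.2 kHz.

Step 1 — Angular frequency: ω = 2π·3200 = 2.011e+04 rad/s.
Step 2 — Transfer function: H(jω) = jωL/(R + jωL).
Step 3 — Numerator jωL = j·1729; denominator R + jωL = 312 + j1729.
Step 4 — H = 0.9685 + j0.1747.
Step 5 — Magnitude: |H| = 0.9841 (-0.1 dB); phase: φ = 10.2°.

|H| = 0.9841 (-0.1 dB), φ = 10.2°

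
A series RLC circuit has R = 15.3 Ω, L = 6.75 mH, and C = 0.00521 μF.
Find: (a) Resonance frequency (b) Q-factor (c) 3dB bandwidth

Step 1 — Resonance: ω₀ = 1/√(LC) = 1/√(0.00675·5.21e-09) = 1.686e+05 rad/s.
Step 2 — f₀ = ω₀/(2π) = 2.684e+04 Hz.
Step 3 — Series Q: Q = ω₀L/R = 1.686e+05·0.00675/15.3 = 74.39.
Step 4 — Bandwidth: Δω = ω₀/Q = 2267 rad/s; BW = Δω/(2π) = 360.8 Hz.

(a) f₀ = 2.684e+04 Hz  (b) Q = 74.39  (c) BW = 360.8 Hz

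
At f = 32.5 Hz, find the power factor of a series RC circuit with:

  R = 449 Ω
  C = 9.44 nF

Step 1 — Angular frequency: ω = 2π·f = 2π·32.5 = 204.2 rad/s.
Step 2 — Component impedances:
  R: Z = R = 449 Ω
  C: Z = 1/(jωC) = -j/(ω·C) = 0 - j5.188e+05 Ω
Step 3 — Series combination: Z_total = R + C = 449 - j5.188e+05 Ω = 5.188e+05∠-90.0° Ω.
Step 4 — Power factor: PF = cos(φ) = Re(Z)/|Z| = 449/5.188e+05 = 0.0008655.
Step 5 — Type: Im(Z) = -5.188e+05 ⇒ leading (phase φ = -90.0°).

PF = 0.0008655 (leading, φ = -90.0°)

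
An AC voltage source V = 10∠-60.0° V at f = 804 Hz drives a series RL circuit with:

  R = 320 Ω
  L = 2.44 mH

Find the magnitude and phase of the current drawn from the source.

Step 1 — Angular frequency: ω = 2π·f = 2π·804 = 5052 rad/s.
Step 2 — Component impedances:
  R: Z = R = 320 Ω
  L: Z = jωL = j·5052·0.00244 = 0 + j12.33 Ω
Step 3 — Series combination: Z_total = R + L = 320 + j12.33 Ω = 320.2∠2.2° Ω.
Step 4 — Source phasor: V = 10∠-60.0° V = 5 - j8.66 V.
Step 5 — Ohm's law: I = V / Z_total = (5 - j8.66) / (320 + j12.33) = 0.01456 - j0.02762 A.
Step 6 — Convert to polar: |I| = 0.03123 A, ∠I = -62.2°.

I = 0.03123∠-62.2° A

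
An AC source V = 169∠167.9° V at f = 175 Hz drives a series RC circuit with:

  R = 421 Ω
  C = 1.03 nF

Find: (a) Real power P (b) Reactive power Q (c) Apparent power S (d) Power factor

Step 1 — Angular frequency: ω = 2π·f = 2π·175 = 1100 rad/s.
Step 2 — Component impedances:
  R: Z = R = 421 Ω
  C: Z = 1/(jωC) = -j/(ω·C) = 0 - j8.83e+05 Ω
Step 3 — Series combination: Z_total = R + C = 421 - j8.83e+05 Ω = 8.83e+05∠-90.0° Ω.
Step 4 — Source phasor: V = 169∠167.9° V = -165.2 + j35.43 V.
Step 5 — Current: I = V / Z = -4.021e-05 - j0.0001871 A = 0.0001914∠-102.1° A.
Step 6 — Complex power: S = V·I* = 1.542e-05 - j0.03235 VA.
Step 7 — Real power: P = Re(S) = 1.542e-05 W.
Step 8 — Reactive power: Q = Im(S) = -0.03235 VAR.
Step 9 — Apparent power: |S| = 0.03235 VA.
Step 10 — Power factor: PF = P/|S| = 0.0004768 (leading).

(a) P = 1.542e-05 W  (b) Q = -0.03235 VAR  (c) S = 0.03235 VA  (d) PF = 0.0004768 (leading)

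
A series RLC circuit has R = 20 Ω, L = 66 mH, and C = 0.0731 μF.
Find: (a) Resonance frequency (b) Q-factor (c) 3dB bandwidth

Step 1 — Resonance condition Im(Z)=0 gives ω₀ = 1/√(LC).
Step 2 — ω₀ = 1/√(0.066·7.31e-08) = 1.44e+04 rad/s.
Step 3 — f₀ = ω₀/(2π) = 2291 Hz.
Step 4 — Series Q: Q = ω₀L/R = 1.44e+04·0.066/20 = 47.51.
Step 5 — 3dB bandwidth: Δω = ω₀/Q = 303 rad/s; BW = Δω/(2π) = 48.23 Hz.

(a) f₀ = 2291 Hz  (b) Q = 47.51  (c) BW = 48.23 Hz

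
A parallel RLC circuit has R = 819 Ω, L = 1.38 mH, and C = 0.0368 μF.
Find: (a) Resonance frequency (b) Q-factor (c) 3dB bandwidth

Step 1 — Resonance: ω₀ = 1/√(LC) = 1/√(0.00138·3.68e-08) = 1.403e+05 rad/s.
Step 2 — f₀ = ω₀/(2π) = 2.233e+04 Hz.
Step 3 — Parallel Q: Q = R/(ω₀L) = 819/(1.403e+05·0.00138) = 4.229.
Step 4 — Bandwidth: Δω = ω₀/Q = 3.318e+04 rad/s; BW = Δω/(2π) = 5281 Hz.

(a) f₀ = 2.233e+04 Hz  (b) Q = 4.229  (c) BW = 5281 Hz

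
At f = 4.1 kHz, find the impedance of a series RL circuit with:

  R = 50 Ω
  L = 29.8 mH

Step 1 — Angular frequency: ω = 2π·f = 2π·4100 = 2.576e+04 rad/s.
Step 2 — Component impedances:
  R: Z = R = 50 Ω
  L: Z = jωL = j·2.576e+04·0.0298 = 0 + j767.7 Ω
Step 3 — Series combination: Z_total = R + L = 50 + j767.7 Ω = 769.3∠86.3° Ω.

Z = 50 + j767.7 Ω = 769.3∠86.3° Ω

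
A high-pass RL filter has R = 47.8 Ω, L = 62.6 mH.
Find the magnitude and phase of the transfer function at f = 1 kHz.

Step 1 — Angular frequency: ω = 2π·1000 = 6283 rad/s.
Step 2 — Transfer function: H(jω) = jωL/(R + jωL).
Step 3 — Numerator jωL = j·393.3; denominator R + jωL = 47.8 + j393.3.
Step 4 — H = 0.9854 + j0.1198.
Step 5 — Magnitude: |H| = 0.9927 (-0.1 dB); phase: φ = 6.9°.

|H| = 0.9927 (-0.1 dB), φ = 6.9°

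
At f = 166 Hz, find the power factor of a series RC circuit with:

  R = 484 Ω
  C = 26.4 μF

Step 1 — Angular frequency: ω = 2π·f = 2π·166 = 1043 rad/s.
Step 2 — Component impedances:
  R: Z = R = 484 Ω
  C: Z = 1/(jωC) = -j/(ω·C) = 0 - j36.32 Ω
Step 3 — Series combination: Z_total = R + C = 484 - j36.32 Ω = 485.4∠-4.3° Ω.
Step 4 — Power factor: PF = cos(φ) = Re(Z)/|Z| = 484/485.36 = 0.9972.
Step 5 — Type: Im(Z) = -36.32 ⇒ leading (phase φ = -4.3°).

PF = 0.9972 (leading, φ = -4.3°)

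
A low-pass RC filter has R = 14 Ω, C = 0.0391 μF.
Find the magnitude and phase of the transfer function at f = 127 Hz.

Step 1 — Angular frequency: ω = 2π·127 = 798 rad/s.
Step 2 — Transfer function: H(jω) = 1/(1 + jωRC).
Step 3 — Denominator: 1 + jωRC = 1 + j·798·14·3.91e-08 = 1 + j0.0004368.
Step 4 — H = 1 - j0.0004368.
Step 5 — Magnitude: |H| = 1 (-0.0 dB); phase: φ = -0.0°.

|H| = 1 (-0.0 dB), φ = -0.0°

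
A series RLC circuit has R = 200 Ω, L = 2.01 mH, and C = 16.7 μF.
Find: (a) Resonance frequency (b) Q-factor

Step 1 — Resonance condition Im(Z)=0 gives ω₀ = 1/√(LC).
Step 2 — ω₀ = 1/√(0.00201·1.67e-05) = 5458 rad/s.
Step 3 — f₀ = ω₀/(2π) = 868.7 Hz.
Step 4 — Series Q: Q = ω₀L/R = 5458·0.00201/200 = 0.05485.

(a) f₀ = 868.7 Hz  (b) Q = 0.05485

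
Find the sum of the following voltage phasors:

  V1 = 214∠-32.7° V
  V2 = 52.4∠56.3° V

Step 1 — Convert each phasor to rectangular form:
  V1 = 214·(cos(-32.7°) + j·sin(-32.7°)) = 180.1 - j115.6 V
  V2 = 52.4·(cos(56.3°) + j·sin(56.3°)) = 29.07 + j43.59 V
Step 2 — Sum components: V_total = 209.2 - j72.02 V.
Step 3 — Convert to polar: |V_total| = 221.2 V, ∠V_total = -19.0°.

V_total = 221.2∠-19.0° V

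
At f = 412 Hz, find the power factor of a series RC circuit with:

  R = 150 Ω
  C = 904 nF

Step 1 — Angular frequency: ω = 2π·f = 2π·412 = 2589 rad/s.
Step 2 — Component impedances:
  R: Z = R = 150 Ω
  C: Z = 1/(jωC) = -j/(ω·C) = 0 - j427.3 Ω
Step 3 — Series combination: Z_total = R + C = 150 - j427.3 Ω = 452.9∠-70.7° Ω.
Step 4 — Power factor: PF = cos(φ) = Re(Z)/|Z| = 150/452.9 = 0.3312.
Step 5 — Type: Im(Z) = -427.3 ⇒ leading (phase φ = -70.7°).

PF = 0.3312 (leading, φ = -70.7°)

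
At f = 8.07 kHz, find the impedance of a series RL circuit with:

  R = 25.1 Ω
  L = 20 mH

Step 1 — Angular frequency: ω = 2π·f = 2π·8070 = 5.071e+04 rad/s.
Step 2 — Component impedances:
  R: Z = R = 25.1 Ω
  L: Z = jωL = j·5.071e+04·0.02 = 0 + j1014 Ω
Step 3 — Series combination: Z_total = R + L = 25.1 + j1014 Ω = 1014∠88.6° Ω.

Z = 25.1 + j1014 Ω = 1014∠88.6° Ω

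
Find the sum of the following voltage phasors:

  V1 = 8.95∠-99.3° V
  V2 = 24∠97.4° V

Step 1 — Convert each phasor to rectangular form:
  V1 = 8.95·(cos(-99.3°) + j·sin(-99.3°)) = -1.446 - j8.832 V
  V2 = 24·(cos(97.4°) + j·sin(97.4°)) = -3.091 + j23.8 V
Step 2 — Sum components: V_total = -4.537 + j14.97 V.
Step 3 — Convert to polar: |V_total| = 15.64 V, ∠V_total = 106.9°.

V_total = 15.64∠106.9° V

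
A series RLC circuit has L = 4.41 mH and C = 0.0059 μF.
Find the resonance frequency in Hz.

Step 1 — Resonance condition Im(Z)=0 gives ω₀ = 1/√(LC).
Step 2 — ω₀ = 1/√(0.00441·5.9e-09) = 1.96e+05 rad/s.
Step 3 — f₀ = ω₀/(2π) = 3.12e+04 Hz.

f₀ = 3.12e+04 Hz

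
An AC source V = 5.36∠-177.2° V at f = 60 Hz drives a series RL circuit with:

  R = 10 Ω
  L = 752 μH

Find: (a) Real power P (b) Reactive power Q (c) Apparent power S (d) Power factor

Step 1 — Angular frequency: ω = 2π·f = 2π·60 = 377 rad/s.
Step 2 — Component impedances:
  R: Z = R = 10 Ω
  L: Z = jωL = j·377·0.000752 = 0 + j0.2835 Ω
Step 3 — Series combination: Z_total = R + L = 10 + j0.2835 Ω = 10∠1.6° Ω.
Step 4 — Source phasor: V = 5.36∠-177.2° V = -5.354 - j0.2618 V.
Step 5 — Current: I = V / Z = -0.5357 - j0.011 A = 0.5358∠-178.8° A.
Step 6 — Complex power: S = V·I* = 2.871 + j0.08138 VA.
Step 7 — Real power: P = Re(S) = 2.871 W.
Step 8 — Reactive power: Q = Im(S) = 0.08138 VAR.
Step 9 — Apparent power: |S| = 2.872 VA.
Step 10 — Power factor: PF = P/|S| = 0.9996 (lagging).

(a) P = 2.871 W  (b) Q = 0.08138 VAR  (c) S = 2.872 VA  (d) PF = 0.9996 (lagging)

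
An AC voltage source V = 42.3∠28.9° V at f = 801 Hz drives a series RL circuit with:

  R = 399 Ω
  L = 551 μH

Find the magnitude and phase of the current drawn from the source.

Step 1 — Angular frequency: ω = 2π·f = 2π·801 = 5033 rad/s.
Step 2 — Component impedances:
  R: Z = R = 399 Ω
  L: Z = jωL = j·5033·0.000551 = 0 + j2.773 Ω
Step 3 — Series combination: Z_total = R + L = 399 + j2.773 Ω = 399∠0.4° Ω.
Step 4 — Source phasor: V = 42.3∠28.9° V = 37.03 + j20.44 V.
Step 5 — Ohm's law: I = V / Z_total = (37.03 + j20.44) / (399 + j2.773) = 0.09316 + j0.05059 A.
Step 6 — Convert to polar: |I| = 0.106 A, ∠I = 28.5°.

I = 0.106∠28.5° A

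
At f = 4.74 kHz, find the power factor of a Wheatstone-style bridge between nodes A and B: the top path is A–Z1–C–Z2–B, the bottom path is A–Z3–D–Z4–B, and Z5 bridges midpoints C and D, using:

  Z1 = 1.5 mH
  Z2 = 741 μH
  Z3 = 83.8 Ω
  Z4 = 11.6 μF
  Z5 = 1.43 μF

Step 1 — Angular frequency: ω = 2π·f = 2π·4740 = 2.978e+04 rad/s.
Step 2 — Component impedances:
  Z1: Z = jωL = j·2.978e+04·0.0015 = 0 + j44.67 Ω
  Z2: Z = jωL = j·2.978e+04·0.000741 = 0 + j22.07 Ω
  Z3: Z = R = 83.8 Ω
  Z4: Z = 1/(jωC) = -j/(ω·C) = 0 - j2.895 Ω
  Z5: Z = 1/(jωC) = -j/(ω·C) = 0 - j23.48 Ω
Step 3 — Bridge requires nodal analysis (the Z5 bridge couples midpoints C and D, so the two paths cannot be reduced to a simple series/parallel combination). Setting node B to ground and injecting 1 A at node A, the 3-node admittance system at A, C, D solves to V_A = Z_AB = 77.9 + j41.13 Ω = 88.09∠27.8° Ω.
Step 4 — Power factor: PF = cos(φ) = Re(Z)/|Z| = 77.9/88.09 = 0.8843.
Step 5 — Type: Im(Z) = 41.13 ⇒ lagging (phase φ = 27.8°).

PF = 0.8843 (lagging, φ = 27.8°)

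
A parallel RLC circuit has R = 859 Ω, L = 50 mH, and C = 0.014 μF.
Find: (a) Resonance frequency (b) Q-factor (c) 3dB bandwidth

Step 1 — Resonance: ω₀ = 1/√(LC) = 1/√(0.05·1.4e-08) = 3.78e+04 rad/s.
Step 2 — f₀ = ω₀/(2π) = 6015 Hz.
Step 3 — Parallel Q: Q = R/(ω₀L) = 859/(3.78e+04·0.05) = 0.4545.
Step 4 — Bandwidth: Δω = ω₀/Q = 8.315e+04 rad/s; BW = Δω/(2π) = 1.323e+04 Hz.

(a) f₀ = 6015 Hz  (b) Q = 0.4545  (c) BW = 1.323e+04 Hz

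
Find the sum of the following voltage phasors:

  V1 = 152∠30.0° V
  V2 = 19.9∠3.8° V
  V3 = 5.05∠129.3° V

Step 1 — Convert each phasor to rectangular form:
  V1 = 152·(cos(30.0°) + j·sin(30.0°)) = 131.6 + j76 V
  V2 = 19.9·(cos(3.8°) + j·sin(3.8°)) = 19.86 + j1.319 V
  V3 = 5.05·(cos(129.3°) + j·sin(129.3°)) = -3.199 + j3.908 V
Step 2 — Sum components: V_total = 148.3 + j81.23 V.
Step 3 — Convert to polar: |V_total| = 169.1 V, ∠V_total = 28.7°.

V_total = 169.1∠28.7° V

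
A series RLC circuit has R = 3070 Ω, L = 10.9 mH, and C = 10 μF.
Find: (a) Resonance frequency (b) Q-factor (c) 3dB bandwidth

Step 1 — Resonance: ω₀ = 1/√(LC) = 1/√(0.0109·1e-05) = 3029 rad/s.
Step 2 — f₀ = ω₀/(2π) = 482.1 Hz.
Step 3 — Series Q: Q = ω₀L/R = 3029·0.0109/3070 = 0.01075.
Step 4 — Bandwidth: Δω = ω₀/Q = 2.817e+05 rad/s; BW = Δω/(2π) = 4.483e+04 Hz.

(a) f₀ = 482.1 Hz  (b) Q = 0.01075  (c) BW = 4.483e+04 Hz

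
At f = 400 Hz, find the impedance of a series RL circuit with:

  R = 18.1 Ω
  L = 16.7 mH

Step 1 — Angular frequency: ω = 2π·f = 2π·400 = 2513 rad/s.
Step 2 — Component impedances:
  R: Z = R = 18.1 Ω
  L: Z = jωL = j·2513·0.0167 = 0 + j41.97 Ω
Step 3 — Series combination: Z_total = R + L = 18.1 + j41.97 Ω = 45.71∠66.7° Ω.

Z = 18.1 + j41.97 Ω = 45.71∠66.7° Ω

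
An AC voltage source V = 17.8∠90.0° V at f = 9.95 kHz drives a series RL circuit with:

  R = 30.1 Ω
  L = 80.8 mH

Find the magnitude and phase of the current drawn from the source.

Step 1 — Angular frequency: ω = 2π·f = 2π·9950 = 6.252e+04 rad/s.
Step 2 — Component impedances:
  R: Z = R = 30.1 Ω
  L: Z = jωL = j·6.252e+04·0.0808 = 0 + j5051 Ω
Step 3 — Series combination: Z_total = R + L = 30.1 + j5051 Ω = 5052∠89.7° Ω.
Step 4 — Source phasor: V = 17.8∠90.0° V = 0 + j17.8 V.
Step 5 — Ohm's law: I = V / Z_total = (0 + j17.8) / (30.1 + j5051) = 0.003524 + j2.1e-05 A.
Step 6 — Convert to polar: |I| = 0.003524 A, ∠I = 0.3°.

I = 0.003524∠0.3° A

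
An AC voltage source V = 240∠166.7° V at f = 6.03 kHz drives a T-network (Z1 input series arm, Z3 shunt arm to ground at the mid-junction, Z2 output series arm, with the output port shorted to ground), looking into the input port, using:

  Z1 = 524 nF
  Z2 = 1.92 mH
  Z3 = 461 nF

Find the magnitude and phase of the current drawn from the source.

Step 1 — Angular frequency: ω = 2π·f = 2π·6030 = 3.789e+04 rad/s.
Step 2 — Component impedances:
  Z1: Z = 1/(jωC) = -j/(ω·C) = 0 - j50.37 Ω
  Z2: Z = jωL = j·3.789e+04·0.00192 = 0 + j72.74 Ω
  Z3: Z = 1/(jωC) = -j/(ω·C) = 0 - j57.25 Ω
Step 3 — With the output port shorted to ground, the output series arm Z2 runs from the junction to ground; the shunt arm Z3 also runs from the junction to ground. They appear in parallel: Z3 || Z2 = 0 - j268.9 Ω.
Step 4 — Series with input arm Z1: Z_in = Z1 + (Z3 || Z2) = 0 - j319.2 Ω = 319.2∠-90.0° Ω.
Step 5 — Source phasor: V = 240∠166.7° V = -233.6 + j55.21 V.
Step 6 — Ohm's law: I = V / Z_total = (-233.6 + j55.21) / (0 - j319.2) = -0.173 - j0.7316 A.
Step 7 — Convert to polar: |I| = 0.7518 A, ∠I = -103.3°.

I = 0.7518∠-103.3° A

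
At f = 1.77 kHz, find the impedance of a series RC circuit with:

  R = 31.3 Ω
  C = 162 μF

Step 1 — Angular frequency: ω = 2π·f = 2π·1770 = 1.112e+04 rad/s.
Step 2 — Component impedances:
  R: Z = R = 31.3 Ω
  C: Z = 1/(jωC) = -j/(ω·C) = 0 - j0.555 Ω
Step 3 — Series combination: Z_total = R + C = 31.3 - j0.555 Ω = 31.3∠-1.0° Ω.

Z = 31.3 - j0.555 Ω = 31.3∠-1.0° Ω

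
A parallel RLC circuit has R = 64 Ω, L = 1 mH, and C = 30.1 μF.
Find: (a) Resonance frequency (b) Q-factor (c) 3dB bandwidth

Step 1 — Resonance: ω₀ = 1/√(LC) = 1/√(0.001·3.01e-05) = 5764 rad/s.
Step 2 — f₀ = ω₀/(2π) = 917.4 Hz.
Step 3 — Parallel Q: Q = R/(ω₀L) = 64/(5764·0.001) = 11.1.
Step 4 — Bandwidth: Δω = ω₀/Q = 519.1 rad/s; BW = Δω/(2π) = 82.62 Hz.

(a) f₀ = 917.4 Hz  (b) Q = 11.1  (c) BW = 82.62 Hz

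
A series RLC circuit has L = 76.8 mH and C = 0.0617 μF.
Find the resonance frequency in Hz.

Step 1 — Resonance condition Im(Z)=0 gives ω₀ = 1/√(LC).
Step 2 — ω₀ = 1/√(0.0768·6.17e-08) = 1.453e+04 rad/s.
Step 3 — f₀ = ω₀/(2π) = 2312 Hz.

f₀ = 2312 Hz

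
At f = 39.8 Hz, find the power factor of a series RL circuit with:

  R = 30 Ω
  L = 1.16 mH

Step 1 — Angular frequency: ω = 2π·f = 2π·39.8 = 250.1 rad/s.
Step 2 — Component impedances:
  R: Z = R = 30 Ω
  L: Z = jωL = j·250.1·0.00116 = 0 + j0.2901 Ω
Step 3 — Series combination: Z_total = R + L = 30 + j0.2901 Ω = 30∠0.6° Ω.
Step 4 — Power factor: PF = cos(φ) = Re(Z)/|Z| = 30/30 = 1.
Step 5 — Type: Im(Z) = 0.2901 ⇒ lagging (phase φ = 0.6°).

PF = 1 (lagging, φ = 0.6°)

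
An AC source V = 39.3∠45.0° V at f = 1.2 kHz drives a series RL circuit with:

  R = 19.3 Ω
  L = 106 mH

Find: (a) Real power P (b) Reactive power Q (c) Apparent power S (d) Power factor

Step 1 — Angular frequency: ω = 2π·f = 2π·1200 = 7540 rad/s.
Step 2 — Component impedances:
  R: Z = R = 19.3 Ω
  L: Z = jωL = j·7540·0.106 = 0 + j799.2 Ω
Step 3 — Series combination: Z_total = R + L = 19.3 + j799.2 Ω = 799.5∠88.6° Ω.
Step 4 — Source phasor: V = 39.3∠45.0° V = 27.79 + j27.79 V.
Step 5 — Current: I = V / Z = 0.03559 - j0.03391 A = 0.04916∠-43.6° A.
Step 6 — Complex power: S = V·I* = 0.04664 + j1.931 VA.
Step 7 — Real power: P = Re(S) = 0.04664 W.
Step 8 — Reactive power: Q = Im(S) = 1.931 VAR.
Step 9 — Apparent power: |S| = 1.932 VA.
Step 10 — Power factor: PF = P/|S| = 0.02414 (lagging).

(a) P = 0.04664 W  (b) Q = 1.931 VAR  (c) S = 1.932 VA  (d) PF = 0.02414 (lagging)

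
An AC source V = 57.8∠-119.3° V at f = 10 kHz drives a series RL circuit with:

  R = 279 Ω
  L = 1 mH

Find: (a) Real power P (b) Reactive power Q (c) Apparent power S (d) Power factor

Step 1 — Angular frequency: ω = 2π·f = 2π·1e+04 = 6.283e+04 rad/s.
Step 2 — Component impedances:
  R: Z = R = 279 Ω
  L: Z = jωL = j·6.283e+04·0.001 = 0 + j62.83 Ω
Step 3 — Series combination: Z_total = R + L = 279 + j62.83 Ω = 286∠12.7° Ω.
Step 4 — Source phasor: V = 57.8∠-119.3° V = -28.29 - j50.41 V.
Step 5 — Current: I = V / Z = -0.1352 - j0.1502 A = 0.2021∠-132.0° A.
Step 6 — Complex power: S = V·I* = 11.4 + j2.567 VA.
Step 7 — Real power: P = Re(S) = 11.4 W.
Step 8 — Reactive power: Q = Im(S) = 2.567 VAR.
Step 9 — Apparent power: |S| = 11.68 VA.
Step 10 — Power factor: PF = P/|S| = 0.9756 (lagging).

(a) P = 11.4 W  (b) Q = 2.567 VAR  (c) S = 11.68 VA  (d) PF = 0.9756 (lagging)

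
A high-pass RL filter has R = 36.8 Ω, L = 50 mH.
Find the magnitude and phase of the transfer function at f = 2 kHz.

Step 1 — Angular frequency: ω = 2π·2000 = 1.257e+04 rad/s.
Step 2 — Transfer function: H(jω) = jωL/(R + jωL).
Step 3 — Numerator jωL = j·628.3; denominator R + jωL = 36.8 + j628.3.
Step 4 — H = 0.9966 + j0.05837.
Step 5 — Magnitude: |H| = 0.9983 (-0.0 dB); phase: φ = 3.4°.

|H| = 0.9983 (-0.0 dB), φ = 3.4°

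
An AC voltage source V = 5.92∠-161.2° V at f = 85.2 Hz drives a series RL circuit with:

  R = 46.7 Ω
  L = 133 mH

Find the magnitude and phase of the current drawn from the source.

Step 1 — Angular frequency: ω = 2π·f = 2π·85.2 = 535.3 rad/s.
Step 2 — Component impedances:
  R: Z = R = 46.7 Ω
  L: Z = jωL = j·535.3·0.133 = 0 + j71.2 Ω
Step 3 — Series combination: Z_total = R + L = 46.7 + j71.2 Ω = 85.15∠56.7° Ω.
Step 4 — Source phasor: V = 5.92∠-161.2° V = -5.604 - j1.908 V.
Step 5 — Ohm's law: I = V / Z_total = (-5.604 - j1.908) / (46.7 + j71.2) = -0.05483 + j0.04275 A.
Step 6 — Convert to polar: |I| = 0.06953 A, ∠I = 142.1°.

I = 0.06953∠142.1° A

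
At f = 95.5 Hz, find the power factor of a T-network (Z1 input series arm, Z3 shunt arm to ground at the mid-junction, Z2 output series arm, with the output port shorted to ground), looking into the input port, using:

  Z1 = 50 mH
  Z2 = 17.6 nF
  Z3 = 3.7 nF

Step 1 — Angular frequency: ω = 2π·f = 2π·95.5 = 600 rad/s.
Step 2 — Component impedances:
  Z1: Z = jωL = j·600·0.05 = 0 + j30 Ω
  Z2: Z = 1/(jωC) = -j/(ω·C) = 0 - j9.469e+04 Ω
  Z3: Z = 1/(jωC) = -j/(ω·C) = 0 - j4.504e+05 Ω
Step 3 — With the output port shorted to ground, the output series arm Z2 runs from the junction to ground; the shunt arm Z3 also runs from the junction to ground. They appear in parallel: Z3 || Z2 = 0 - j7.824e+04 Ω.
Step 4 — Series with input arm Z1: Z_in = Z1 + (Z3 || Z2) = 0 - j7.821e+04 Ω = 7.821e+04∠-90.0° Ω.
Step 5 — Power factor: PF = cos(φ) = Re(Z)/|Z| = 0/7.821e+04 = 0.
Step 6 — Type: Im(Z) = -7.821e+04 ⇒ leading (phase φ = -90.0°).

PF = 0 (leading, φ = -90.0°)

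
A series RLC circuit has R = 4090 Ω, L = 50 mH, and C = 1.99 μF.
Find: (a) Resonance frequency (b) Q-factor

Step 1 — Resonance condition Im(Z)=0 gives ω₀ = 1/√(LC).
Step 2 — ω₀ = 1/√(0.05·1.99e-06) = 3170 rad/s.
Step 3 — f₀ = ω₀/(2π) = 504.6 Hz.
Step 4 — Series Q: Q = ω₀L/R = 3170·0.05/4090 = 0.03876.

(a) f₀ = 504.6 Hz  (b) Q = 0.03876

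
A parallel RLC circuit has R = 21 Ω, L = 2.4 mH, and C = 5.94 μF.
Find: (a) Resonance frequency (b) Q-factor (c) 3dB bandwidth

Step 1 — Resonance: ω₀ = 1/√(LC) = 1/√(0.0024·5.94e-06) = 8375 rad/s.
Step 2 — f₀ = ω₀/(2π) = 1333 Hz.
Step 3 — Parallel Q: Q = R/(ω₀L) = 21/(8375·0.0024) = 1.045.
Step 4 — Bandwidth: Δω = ω₀/Q = 8017 rad/s; BW = Δω/(2π) = 1276 Hz.

(a) f₀ = 1333 Hz  (b) Q = 1.045  (c) BW = 1276 Hz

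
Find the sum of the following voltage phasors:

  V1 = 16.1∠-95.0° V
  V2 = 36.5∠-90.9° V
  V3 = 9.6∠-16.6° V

Step 1 — Convert each phasor to rectangular form:
  V1 = 16.1·(cos(-95.0°) + j·sin(-95.0°)) = -1.403 - j16.04 V
  V2 = 36.5·(cos(-90.9°) + j·sin(-90.9°)) = -0.5733 - j36.5 V
  V3 = 9.6·(cos(-16.6°) + j·sin(-16.6°)) = 9.2 - j2.743 V
Step 2 — Sum components: V_total = 7.223 - j55.28 V.
Step 3 — Convert to polar: |V_total| = 55.75 V, ∠V_total = -82.6°.

V_total = 55.75∠-82.6° V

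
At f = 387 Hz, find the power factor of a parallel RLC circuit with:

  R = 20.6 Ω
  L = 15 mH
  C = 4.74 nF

Step 1 — Angular frequency: ω = 2π·f = 2π·387 = 2432 rad/s.
Step 2 — Component impedances:
  R: Z = R = 20.6 Ω
  L: Z = jωL = j·2432·0.015 = 0 + j36.47 Ω
  C: Z = 1/(jωC) = -j/(ω·C) = 0 - j8.676e+04 Ω
Step 3 — Parallel combination: 1/Z_total = 1/R + 1/L + 1/C; Z_total = 15.62 + j8.819 Ω = 17.94∠29.4° Ω.
Step 4 — Power factor: PF = cos(φ) = Re(Z)/|Z| = 15.621/17.939 = 0.8708.
Step 5 — Type: Im(Z) = 8.819 ⇒ lagging (phase φ = 29.4°).

PF = 0.8708 (lagging, φ = 29.4°)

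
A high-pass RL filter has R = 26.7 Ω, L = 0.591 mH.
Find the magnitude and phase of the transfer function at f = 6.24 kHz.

Step 1 — Angular frequency: ω = 2π·6240 = 3.921e+04 rad/s.
Step 2 — Transfer function: H(jω) = jωL/(R + jωL).
Step 3 — Numerator jωL = j·23.17; denominator R + jωL = 26.7 + j23.17.
Step 4 — H = 0.4296 + j0.495.
Step 5 — Magnitude: |H| = 0.6554 (-3.7 dB); phase: φ = 49.0°.

|H| = 0.6554 (-3.7 dB), φ = 49.0°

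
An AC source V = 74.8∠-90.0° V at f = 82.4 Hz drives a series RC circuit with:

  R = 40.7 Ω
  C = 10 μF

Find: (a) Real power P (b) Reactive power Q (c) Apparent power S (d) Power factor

Step 1 — Angular frequency: ω = 2π·f = 2π·82.4 = 517.7 rad/s.
Step 2 — Component impedances:
  R: Z = R = 40.7 Ω
  C: Z = 1/(jωC) = -j/(ω·C) = 0 - j193.1 Ω
Step 3 — Series combination: Z_total = R + C = 40.7 - j193.1 Ω = 197.4∠-78.1° Ω.
Step 4 — Source phasor: V = 74.8∠-90.0° V = 0 - j74.8 V.
Step 5 — Current: I = V / Z = 0.3708 - j0.07813 A = 0.3789∠-11.9° A.
Step 6 — Complex power: S = V·I* = 5.844 - j27.74 VA.
Step 7 — Real power: P = Re(S) = 5.844 W.
Step 8 — Reactive power: Q = Im(S) = -27.74 VAR.
Step 9 — Apparent power: |S| = 28.34 VA.
Step 10 — Power factor: PF = P/|S| = 0.2062 (leading).

(a) P = 5.844 W  (b) Q = -27.74 VAR  (c) S = 28.34 VA  (d) PF = 0.2062 (leading)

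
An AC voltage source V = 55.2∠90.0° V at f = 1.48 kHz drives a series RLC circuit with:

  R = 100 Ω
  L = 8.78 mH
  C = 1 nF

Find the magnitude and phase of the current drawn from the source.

Step 1 — Angular frequency: ω = 2π·f = 2π·1480 = 9299 rad/s.
Step 2 — Component impedances:
  R: Z = R = 100 Ω
  L: Z = jωL = j·9299·0.00878 = 0 + j81.65 Ω
  C: Z = 1/(jωC) = -j/(ω·C) = 0 - j1.075e+05 Ω
Step 3 — Series combination: Z_total = R + L + C = 100 - j1.075e+05 Ω = 1.075e+05∠-89.9° Ω.
Step 4 — Source phasor: V = 55.2∠90.0° V = 0 + j55.2 V.
Step 5 — Ohm's law: I = V / Z_total = (0 + j55.2) / (100 - j1.075e+05) = -0.0005137 + j4.781e-07 A.
Step 6 — Convert to polar: |I| = 0.0005137 A, ∠I = 179.9°.

I = 0.0005137∠179.9° A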